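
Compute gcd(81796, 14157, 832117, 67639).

1573

gcd(81796, 14157): 81796 = 5·14157 + 11011; 14157 = 1·11011 + 3146; 11011 = 3·3146 + 1573; 3146 = 2·1573 + 0 → 1573
gcd(1573, 832117): 832117 = 529·1573 + 0 → 1573
gcd(1573, 67639): 67639 = 43·1573 + 0 → 1573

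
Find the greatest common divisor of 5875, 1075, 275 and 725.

5875 = 5³ · 47; 1075 = 5² · 43; 275 = 5² · 11; 725 = 5² · 29
gcd takes min exponent of each prime: 5² = 25

25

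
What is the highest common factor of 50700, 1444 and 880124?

4

gcd(50700, 1444): 50700 = 35·1444 + 160; 1444 = 9·160 + 4; 160 = 40·4 + 0 → 4
gcd(4, 880124): 880124 = 220031·4 + 0 → 4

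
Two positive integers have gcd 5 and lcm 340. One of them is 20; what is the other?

85

Using mn = gcd(m,n)·lcm(m,n) = 5·340 = 1700, we get n = 1700/20 = 85.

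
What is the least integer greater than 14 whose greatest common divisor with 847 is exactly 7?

gcd(a, 847) = 7 forces 7 | a; write a = 7s. Then gcd(7s, 7·121) = 7·gcd(s, 121), so need gcd(s, 121) = 1.
7s > 14 gives s ≥ 3. The least s ≥ 3 coprime to 121 is 3, so a = 7·3 = 21.

21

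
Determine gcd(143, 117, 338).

13

143 = 11 · 13; 117 = 3² · 13; 338 = 2 · 13²
gcd takes min exponent of each prime: 13 = 13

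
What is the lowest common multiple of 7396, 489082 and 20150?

423765098900

7396 = 2² · 43²; 489082 = 2 · 11² · 43 · 47; 20150 = 2 · 5² · 13 · 31
lcm takes max exponent of each prime: 2² · 5² · 11² · 13 · 31 · 43² · 47 = 423765098900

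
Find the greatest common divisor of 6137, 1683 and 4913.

gcd(6137, 1683): 6137 = 3·1683 + 1088; 1683 = 1·1088 + 595; 1088 = 1·595 + 493; 595 = 1·493 + 102; 493 = 4·102 + 85; 102 = 1·85 + 17; 85 = 5·17 + 0 → 17
gcd(17, 4913): 4913 = 289·17 + 0 → 17

17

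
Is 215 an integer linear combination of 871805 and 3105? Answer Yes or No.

Yes

gcd(871805, 3105): 871805 = 280·3105 + 2405; 3105 = 1·2405 + 700; 2405 = 3·700 + 305; 700 = 2·305 + 90; 305 = 3·90 + 35; 90 = 2·35 + 20; 35 = 1·20 + 15; 20 = 1·15 + 5; 15 = 3·5 + 0 → 5
5 divides 215, so a solution exists.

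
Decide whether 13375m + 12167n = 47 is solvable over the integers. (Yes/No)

Yes

By Bézout, 13375m + 12167n = 47 has integer solutions iff gcd(13375, 12167) | 47.
Euclid: 13375 = 1·12167 + 1208; 12167 = 10·1208 + 87; 1208 = 13·87 + 77; 87 = 1·77 + 10; 77 = 7·10 + 7; 10 = 1·7 + 3; 7 = 2·3 + 1; 3 = 3·1 + 0. gcd = 1; 47 mod 1 = 0. Yes.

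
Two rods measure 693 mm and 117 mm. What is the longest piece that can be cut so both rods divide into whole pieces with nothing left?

9

Euclid: 693 = 5·117 + 108; 117 = 1·108 + 9; 108 = 12·9 + 0. Last nonzero remainder: 9.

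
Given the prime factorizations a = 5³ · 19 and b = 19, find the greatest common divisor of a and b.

19

min exponent per shared prime: 19 = 19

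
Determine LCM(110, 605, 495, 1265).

250470

110 = 2 · 5 · 11; 605 = 5 · 11²; 495 = 3² · 5 · 11; 1265 = 5 · 11 · 23
lcm takes max exponent of each prime: 2 · 3² · 5 · 11² · 23 = 250470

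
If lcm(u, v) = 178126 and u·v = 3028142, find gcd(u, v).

gcd·lcm = product, so gcd = 3028142/178126 = 17.

17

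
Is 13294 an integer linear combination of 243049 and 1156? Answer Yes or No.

Yes

By Bézout, 243049u − 1156v = 13294 has integer solutions iff gcd(243049, 1156) | 13294.
Euclid: 243049 = 210·1156 + 289; 1156 = 4·289 + 0. gcd = 289; 13294 mod 289 = 0. Yes.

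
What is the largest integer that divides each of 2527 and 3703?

Euclid: 3703 = 1·2527 + 1176; 2527 = 2·1176 + 175; 1176 = 6·175 + 126; 175 = 1·126 + 49; 126 = 2·49 + 28; 49 = 1·28 + 21; 28 = 1·21 + 7; 21 = 3·7 + 0. Last nonzero remainder: 7.

7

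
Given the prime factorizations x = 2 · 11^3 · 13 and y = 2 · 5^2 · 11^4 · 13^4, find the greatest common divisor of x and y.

min exponent per shared prime: 2 · 11^3 · 13 = 34606

34606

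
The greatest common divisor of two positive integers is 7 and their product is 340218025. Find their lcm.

48602575

Since gcd(a,b)·lcm(a,b) = ab, lcm = 340218025/7 = 48602575.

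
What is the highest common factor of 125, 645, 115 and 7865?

5

125 = 5³; 645 = 3 · 5 · 43; 115 = 5 · 23; 7865 = 5 · 11² · 13
gcd takes min exponent of each prime: 5 = 5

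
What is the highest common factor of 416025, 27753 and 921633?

3

gcd(416025, 27753): 416025 = 14·27753 + 27483; 27753 = 1·27483 + 270; 27483 = 101·270 + 213; 270 = 1·213 + 57; 213 = 3·57 + 42; 57 = 1·42 + 15; 42 = 2·15 + 12; 15 = 1·12 + 3; 12 = 4·3 + 0 → 3
gcd(3, 921633): 921633 = 307211·3 + 0 → 3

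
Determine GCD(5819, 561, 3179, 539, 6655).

11

gcd(5819, 561): 5819 = 10·561 + 209; 561 = 2·209 + 143; 209 = 1·143 + 66; 143 = 2·66 + 11; 66 = 6·11 + 0 → 11
gcd(11, 3179): 3179 = 289·11 + 0 → 11
gcd(11, 539): 539 = 49·11 + 0 → 11
gcd(11, 6655): 6655 = 605·11 + 0 → 11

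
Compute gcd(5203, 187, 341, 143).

11

gcd(5203, 187): 5203 = 27·187 + 154; 187 = 1·154 + 33; 154 = 4·33 + 22; 33 = 1·22 + 11; 22 = 2·11 + 0 → 11
gcd(11, 341): 341 = 31·11 + 0 → 11
gcd(11, 143): 143 = 13·11 + 0 → 11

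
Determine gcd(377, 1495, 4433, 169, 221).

13

377 = 13 · 29; 1495 = 5 · 13 · 23; 4433 = 11 · 13 · 31; 169 = 13²; 221 = 13 · 17
gcd takes min exponent of each prime: 13 = 13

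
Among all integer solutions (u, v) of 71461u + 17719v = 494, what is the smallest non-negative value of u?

gcd(71461, 17719) = 13 (Euclid: 71461 = 4·17719 + 585; 17719 = 30·585 + 169; 585 = 3·169 + 78; 169 = 2·78 + 13; 78 = 6·13 + 0), and 13 | 494.
Extended Euclid: 71461·(-212) + 17719·(855) = 13. Scale by 38: u₀ = -8056.
General solution u = u₀ + 1363t; reducing mod 1363 gives u = 122 (and v = -492).

122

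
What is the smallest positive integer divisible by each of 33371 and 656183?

33371 = 13 · 17 · 151; 656183 = 11³ · 17 · 29
max exponents: 11³ · 13 · 17 · 29 · 151 = 1288087229

1288087229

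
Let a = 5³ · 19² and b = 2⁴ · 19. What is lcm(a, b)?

max exponent per prime: 2⁴ · 5³ · 19² = 722000

722000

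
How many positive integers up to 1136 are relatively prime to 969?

Prime factors of 969: 3, 17, 19. Count integers ≤ 1136 divisible by none of them.
By inclusion–exclusion: 1136 − ⌊1136/3⌋ − ⌊1136/17⌋ − ⌊1136/19⌋ + ⌊1136/51⌋ + ⌊1136/57⌋ + ⌊1136/323⌋ − ⌊1136/969⌋ = 676.

676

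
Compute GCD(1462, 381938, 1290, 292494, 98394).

gcd(1462, 381938): 381938 = 261·1462 + 356; 1462 = 4·356 + 38; 356 = 9·38 + 14; 38 = 2·14 + 10; 14 = 1·10 + 4; 10 = 2·4 + 2; 4 = 2·2 + 0 → 2
gcd(2, 1290): 1290 = 645·2 + 0 → 2
gcd(2, 292494): 292494 = 146247·2 + 0 → 2
gcd(2, 98394): 98394 = 49197·2 + 0 → 2

2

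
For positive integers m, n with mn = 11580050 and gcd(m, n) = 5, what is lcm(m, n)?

Since gcd(m,n)·lcm(m,n) = mn, lcm = 11580050/5 = 2316010.

2316010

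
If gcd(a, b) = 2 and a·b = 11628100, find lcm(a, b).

For any two positive integers, gcd × lcm equals their product. Hence lcm = 11628100 / 2 = 5814050.

5814050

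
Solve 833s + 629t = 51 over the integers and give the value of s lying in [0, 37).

28

Euclid: 833 = 1·629 + 204; 629 = 3·204 + 17; 204 = 12·17 + 0 → gcd = 17; 51 = 17·3.
Back-substitution yields 833·(-3) + 629·(4) = 17, so one solution is s = -3·3 = -9, t = 4·3 = 12.
Solutions in s differ by 629/17 = 37; the one in [0, 37) is -9 mod 37 = 28.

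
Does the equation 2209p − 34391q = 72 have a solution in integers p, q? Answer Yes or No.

By Bézout, 2209p − 34391q = 72 has integer solutions iff gcd(2209, 34391) | 72.
Euclid: 34391 = 15·2209 + 1256; 2209 = 1·1256 + 953; 1256 = 1·953 + 303; 953 = 3·303 + 44; 303 = 6·44 + 39; 44 = 1·39 + 5; 39 = 7·5 + 4; 5 = 1·4 + 1; 4 = 4·1 + 0. gcd = 1; 72 mod 1 = 0. Yes.

Yes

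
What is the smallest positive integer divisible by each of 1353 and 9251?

1137873

1353 = 3 · 11 · 41; 9251 = 11 · 29²
max exponents: 3 · 11 · 29² · 41 = 1137873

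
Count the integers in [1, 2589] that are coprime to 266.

Prime factors of 266: 2, 7, 19. Count integers ≤ 2589 divisible by none of them.
By inclusion–exclusion: 2589 − ⌊2589/2⌋ − ⌊2589/7⌋ − ⌊2589/19⌋ + ⌊2589/14⌋ + ⌊2589/38⌋ + ⌊2589/133⌋ − ⌊2589/266⌋ = 1052.

1052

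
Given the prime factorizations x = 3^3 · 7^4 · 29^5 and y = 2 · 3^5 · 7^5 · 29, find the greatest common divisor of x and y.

min exponent per shared prime: 3^3 · 7^4 · 29 = 1879983

1879983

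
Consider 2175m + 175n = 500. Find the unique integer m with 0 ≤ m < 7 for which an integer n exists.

2

Reduce mod 175: 2175m ≡ 500 (mod 175). With g = gcd(2175, 175) = 25 dividing 500, divide through: 87m ≡ 20 (mod 7).
Since gcd(87, 7) = 1, m ≡ 20·(87)⁻¹ ≡ 2 (mod 7). Smallest non-negative: 2.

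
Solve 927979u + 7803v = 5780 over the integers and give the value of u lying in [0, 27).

gcd(927979, 7803) = 289 (Euclid: 927979 = 118·7803 + 7225; 7803 = 1·7225 + 578; 7225 = 12·578 + 289; 578 = 2·289 + 0), and 289 | 5780.
Extended Euclid: 927979·(13) + 7803·(-1546) = 289. Scale by 20: u₀ = 260.
General solution u = u₀ + 27t; reducing mod 27 gives u = 17 (and v = -2021).

17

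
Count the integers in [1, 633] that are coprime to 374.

Prime factors of 374: 2, 11, 17. Count integers ≤ 633 divisible by none of them.
By inclusion–exclusion: 633 − ⌊633/2⌋ − ⌊633/11⌋ − ⌊633/17⌋ + ⌊633/22⌋ + ⌊633/34⌋ + ⌊633/187⌋ − ⌊633/374⌋ = 271.

271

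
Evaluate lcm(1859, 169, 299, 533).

1753037

1859 = 11 · 13²; 169 = 13²; 299 = 13 · 23; 533 = 13 · 41
lcm takes max exponent of each prime: 11 · 13² · 23 · 41 = 1753037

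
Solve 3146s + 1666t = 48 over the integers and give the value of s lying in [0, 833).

Reduce mod 1666: 3146s ≡ 48 (mod 1666). With g = gcd(3146, 1666) = 2 dividing 48, divide through: 1573s ≡ 24 (mod 833).
Since gcd(1573, 833) = 1, s ≡ 24·(1573)⁻¹ ≡ 779 (mod 833). Smallest non-negative: 779.

779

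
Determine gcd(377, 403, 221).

13

377 = 13 · 29; 403 = 13 · 31; 221 = 13 · 17
gcd takes min exponent of each prime: 13 = 13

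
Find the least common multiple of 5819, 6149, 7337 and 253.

5819 = 11 · 23²; 6149 = 11 · 13 · 43; 7337 = 11 · 23 · 29; 253 = 11 · 23
lcm takes max exponent of each prime: 11 · 13 · 23² · 29 · 43 = 94331809

94331809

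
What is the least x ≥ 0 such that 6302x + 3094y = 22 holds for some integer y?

gcd(6302, 3094) = 2 (Euclid: 6302 = 2·3094 + 114; 3094 = 27·114 + 16; 114 = 7·16 + 2; 16 = 8·2 + 0), and 2 | 22.
Extended Euclid: 6302·(190) + 3094·(-387) = 2. Scale by 11: x₀ = 2090.
General solution x = x₀ + 1547t; reducing mod 1547 gives x = 543 (and y = -1106).

543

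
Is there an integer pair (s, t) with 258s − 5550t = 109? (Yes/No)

By Bézout, 258s − 5550t = 109 has integer solutions iff gcd(258, 5550) | 109.
Euclid: 5550 = 21·258 + 132; 258 = 1·132 + 126; 132 = 1·126 + 6; 126 = 21·6 + 0. gcd = 6; 109 mod 6 = 1. No.

No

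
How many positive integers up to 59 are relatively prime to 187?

51

Prime factors of 187: 11, 17. Count integers ≤ 59 divisible by none of them.
By inclusion–exclusion: 59 − ⌊59/11⌋ − ⌊59/17⌋ + ⌊59/187⌋ = 51.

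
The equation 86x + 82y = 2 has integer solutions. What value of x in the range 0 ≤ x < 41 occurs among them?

21

Reduce mod 82: 86x ≡ 2 (mod 82). With g = gcd(86, 82) = 2 dividing 2, divide through: 43x ≡ 1 (mod 41).
Since gcd(43, 41) = 1, x ≡ 1·(43)⁻¹ ≡ 21 (mod 41). Smallest non-negative: 21.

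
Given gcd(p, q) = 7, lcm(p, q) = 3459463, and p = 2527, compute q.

9583

p·q = gcd·lcm = 7·3459463 = 24216241, so q = 24216241/2527 = 9583.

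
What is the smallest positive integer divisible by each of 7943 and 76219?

3582293

7943 = 13² · 47; 76219 = 11 · 13² · 41
max exponents: 11 · 13² · 41 · 47 = 3582293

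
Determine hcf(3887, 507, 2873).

gcd(3887, 507): 3887 = 7·507 + 338; 507 = 1·338 + 169; 338 = 2·169 + 0 → 169
gcd(169, 2873): 2873 = 17·169 + 0 → 169

169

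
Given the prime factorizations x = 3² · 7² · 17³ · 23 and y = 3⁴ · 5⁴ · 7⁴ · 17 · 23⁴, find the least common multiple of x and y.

max exponent per prime: 3⁴ · 5⁴ · 7⁴ · 17³ · 23⁴ = 167114950437920625

167114950437920625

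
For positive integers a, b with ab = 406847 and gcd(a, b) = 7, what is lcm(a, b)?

For any two positive integers, gcd × lcm equals their product. Hence lcm = 406847 / 7 = 58121.

58121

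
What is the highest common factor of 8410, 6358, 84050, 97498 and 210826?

2

8410 = 2 · 5 · 29²; 6358 = 2 · 11 · 17²; 84050 = 2 · 5² · 41²; 97498 = 2 · 29 · 41²; 210826 = 2 · 7 · 11 · 37²
gcd takes min exponent of each prime: 2 = 2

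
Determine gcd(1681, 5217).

Euclid: 5217 = 3·1681 + 174; 1681 = 9·174 + 115; 174 = 1·115 + 59; 115 = 1·59 + 56; 59 = 1·56 + 3; 56 = 18·3 + 2; 3 = 1·2 + 1; 2 = 2·1 + 0. Last nonzero remainder: 1.

1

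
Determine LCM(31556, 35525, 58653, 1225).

31556 = 2² · 7³ · 23; 35525 = 5² · 7² · 29; 58653 = 3² · 7³ · 19; 1225 = 5² · 7²
lcm takes max exponent of each prime: 2² · 3² · 5² · 7³ · 19 · 23 · 29 = 3912155100

3912155100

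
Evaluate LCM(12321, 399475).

4921931475

gcd first: 399475 = 32·12321 + 5203; 12321 = 2·5203 + 1915; 5203 = 2·1915 + 1373; 1915 = 1·1373 + 542; 1373 = 2·542 + 289; 542 = 1·289 + 253; 289 = 1·253 + 36; 253 = 7·36 + 1; 36 = 36·1 + 0 → gcd = 1
lcm = 12321·399475/gcd = 4921931475/1 = 4921931475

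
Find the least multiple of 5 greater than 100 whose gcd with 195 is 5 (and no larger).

110

195 = 5·39. Any t with gcd(t, 195) = 5 is a multiple of 5, say 5s, with s coprime to 39.
Need s > 100/5, so s ≥ 21. First s ≥ 21 with gcd(s, 39) = 1 is s = 22. Thus t = 5·22 = 110.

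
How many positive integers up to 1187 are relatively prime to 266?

482

Prime factors of 266: 2, 7, 19. Count integers ≤ 1187 divisible by none of them.
By inclusion–exclusion: 1187 − ⌊1187/2⌋ − ⌊1187/7⌋ − ⌊1187/19⌋ + ⌊1187/14⌋ + ⌊1187/38⌋ + ⌊1187/133⌋ − ⌊1187/266⌋ = 482.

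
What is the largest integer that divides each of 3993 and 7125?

3

Euclid: 7125 = 1·3993 + 3132; 3993 = 1·3132 + 861; 3132 = 3·861 + 549; 861 = 1·549 + 312; 549 = 1·312 + 237; 312 = 1·237 + 75; 237 = 3·75 + 12; 75 = 6·12 + 3; 12 = 4·3 + 0. Last nonzero remainder: 3.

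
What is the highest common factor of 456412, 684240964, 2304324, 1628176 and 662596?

484

gcd(456412, 684240964): 684240964 = 1499·456412 + 79376; 456412 = 5·79376 + 59532; 79376 = 1·59532 + 19844; 59532 = 3·19844 + 0 → 19844
gcd(19844, 2304324): 2304324 = 116·19844 + 2420; 19844 = 8·2420 + 484; 2420 = 5·484 + 0 → 484
gcd(484, 1628176): 1628176 = 3364·484 + 0 → 484
gcd(484, 662596): 662596 = 1369·484 + 0 → 484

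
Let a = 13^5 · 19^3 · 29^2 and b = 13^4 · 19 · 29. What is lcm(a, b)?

2141773595767

max exponent per prime: 13^5 · 19^3 · 29^2 = 2141773595767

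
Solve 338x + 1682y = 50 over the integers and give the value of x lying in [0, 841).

Euclid: 1682 = 4·338 + 330; 338 = 1·330 + 8; 330 = 41·8 + 2; 8 = 4·2 + 0 → gcd = 2; 50 = 2·25.
Back-substitution yields 338·(-209) + 1682·(42) = 2, so one solution is x = -209·25 = -5225, y = 42·25 = 1050.
Solutions in x differ by 1682/2 = 841; the one in [0, 841) is -5225 mod 841 = 662.

662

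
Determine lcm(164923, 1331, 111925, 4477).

164923 = 11² · 29 · 47; 1331 = 11³; 111925 = 5² · 11² · 37; 4477 = 11² · 37
lcm takes max exponent of each prime: 5² · 11³ · 29 · 37 · 47 = 1678091525

1678091525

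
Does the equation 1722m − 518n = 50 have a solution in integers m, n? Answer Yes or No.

gcd(1722, 518): 1722 = 3·518 + 168; 518 = 3·168 + 14; 168 = 12·14 + 0 → 14
14 does not divide 50, so a solution does not exist.

No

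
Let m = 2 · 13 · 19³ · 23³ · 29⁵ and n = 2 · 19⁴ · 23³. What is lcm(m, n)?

845592747269463518

max exponent per prime: 2 · 13 · 19⁴ · 23³ · 29⁵ = 845592747269463518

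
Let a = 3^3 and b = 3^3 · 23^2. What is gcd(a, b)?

min exponent per shared prime: 3^3 = 27

27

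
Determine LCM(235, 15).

705

gcd first: 235 = 15·15 + 10; 15 = 1·10 + 5; 10 = 2·5 + 0 → gcd = 5
lcm = 235·15/gcd = 3525/5 = 705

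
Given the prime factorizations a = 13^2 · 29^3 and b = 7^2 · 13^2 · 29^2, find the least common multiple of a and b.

max exponent per prime: 7^2 · 13^2 · 29^3 = 201965309

201965309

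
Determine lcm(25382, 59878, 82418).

13042566082

25382 = 2 · 7³ · 37; 59878 = 2 · 7² · 13 · 47; 82418 = 2 · 7² · 29²
lcm takes max exponent of each prime: 2 · 7³ · 13 · 29² · 37 · 47 = 13042566082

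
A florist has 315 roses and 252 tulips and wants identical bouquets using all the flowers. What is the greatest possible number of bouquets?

315 = 3² · 5 · 7
252 = 2² · 3² · 7
Common: 3² · 7 = 63

63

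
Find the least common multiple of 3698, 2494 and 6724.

360547604

lcm(3698, 2494) = 3698·2494/gcd = 9222812/86 = 107242
lcm(107242, 6724) = 107242·6724/gcd = 721095208/2 = 360547604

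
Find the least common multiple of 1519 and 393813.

gcd first: 393813 = 259·1519 + 392; 1519 = 3·392 + 343; 392 = 1·343 + 49; 343 = 7·49 + 0 → gcd = 49
lcm = 1519·393813/gcd = 598201947/49 = 12208203

12208203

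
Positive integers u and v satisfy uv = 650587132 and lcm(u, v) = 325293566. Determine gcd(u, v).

2

gcd·lcm = product, so gcd = 650587132/325293566 = 2.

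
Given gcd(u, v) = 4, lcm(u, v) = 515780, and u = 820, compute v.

2516

u·v = gcd·lcm = 4·515780 = 2063120, so v = 2063120/820 = 2516.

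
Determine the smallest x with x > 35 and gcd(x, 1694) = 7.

49

Multiples of 7 above 35: 7·6, 7·7, … . Need the cofactor coprime to 1694/7 = 242.
Checking s = 6, 7, … the first with gcd(s, 242) = 1 is s = 7, giving 49.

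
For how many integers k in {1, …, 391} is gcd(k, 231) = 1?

204

231 = 3·7·11. Inclusion–exclusion on these primes:
391 − ⌊391/3⌋ − ⌊391/7⌋ − ⌊391/11⌋ + ⌊391/21⌋ + ⌊391/33⌋ + ⌊391/77⌋ − ⌊391/231⌋ = 204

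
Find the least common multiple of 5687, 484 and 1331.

250228

5687 = 11² · 47; 484 = 2² · 11²; 1331 = 11³
lcm takes max exponent of each prime: 2² · 11³ · 47 = 250228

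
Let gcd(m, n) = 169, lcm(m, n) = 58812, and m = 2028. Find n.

4901

m·n = gcd·lcm = 169·58812 = 9939228, so n = 9939228/2028 = 4901.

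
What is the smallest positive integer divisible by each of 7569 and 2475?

2081475

7569 = 3² · 29²; 2475 = 3² · 5² · 11
max exponents: 3² · 5² · 11 · 29² = 2081475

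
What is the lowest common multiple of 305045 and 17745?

6405945

305045 = 5 · 13² · 19²; 17745 = 3 · 5 · 7 · 13²
max exponents: 3 · 5 · 7 · 13² · 19² = 6405945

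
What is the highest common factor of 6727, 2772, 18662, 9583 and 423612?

7

6727 = 7 · 31²; 2772 = 2² · 3² · 7 · 11; 18662 = 2 · 7 · 31 · 43; 9583 = 7 · 37²; 423612 = 2² · 3² · 7 · 41²
gcd takes min exponent of each prime: 7 = 7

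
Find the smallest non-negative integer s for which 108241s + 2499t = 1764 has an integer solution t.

15

Euclid: 108241 = 43·2499 + 784; 2499 = 3·784 + 147; 784 = 5·147 + 49; 147 = 3·49 + 0 → gcd = 49; 1764 = 49·36.
Back-substitution yields 108241·(16) + 2499·(-693) = 49, so one solution is s = 16·36 = 576, t = -693·36 = -24948.
Solutions in s differ by 2499/49 = 51; the one in [0, 51) is 576 mod 51 = 15.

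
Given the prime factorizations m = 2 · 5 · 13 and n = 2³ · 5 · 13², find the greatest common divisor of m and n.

min exponent per shared prime: 2 · 5 · 13 = 130

130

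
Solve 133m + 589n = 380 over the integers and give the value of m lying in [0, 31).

gcd(133, 589) = 19 (Euclid: 589 = 4·133 + 57; 133 = 2·57 + 19; 57 = 3·19 + 0), and 19 | 380.
Extended Euclid: 133·(9) + 589·(-2) = 19. Scale by 20: m₀ = 180.
General solution m = m₀ + 31t; reducing mod 31 gives m = 25 (and n = -5).

25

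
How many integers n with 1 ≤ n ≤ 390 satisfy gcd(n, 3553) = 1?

3553 = 11·17·19. Inclusion–exclusion on these primes:
390 − ⌊390/11⌋ − ⌊390/17⌋ − ⌊390/19⌋ + ⌊390/187⌋ + ⌊390/209⌋ + ⌊390/323⌋ − ⌊390/3553⌋ = 317

317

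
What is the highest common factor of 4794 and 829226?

4794 = 2 · 3 · 17 · 47
829226 = 2 · 17 · 29³
Common: 2 · 17 = 34

34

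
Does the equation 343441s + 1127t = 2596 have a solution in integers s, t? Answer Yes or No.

By Bézout, 343441s + 1127t = 2596 has integer solutions iff gcd(343441, 1127) | 2596.
Euclid: 343441 = 304·1127 + 833; 1127 = 1·833 + 294; 833 = 2·294 + 245; 294 = 1·245 + 49; 245 = 5·49 + 0. gcd = 49; 2596 mod 49 = 48. No.

No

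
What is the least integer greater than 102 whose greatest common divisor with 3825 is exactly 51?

204

3825 = 51·75. Any m with gcd(m, 3825) = 51 is a multiple of 51, say 51s, with s coprime to 75.
Need s > 102/51, so s ≥ 3. First s ≥ 3 with gcd(s, 75) = 1 is s = 4. Thus m = 51·4 = 204.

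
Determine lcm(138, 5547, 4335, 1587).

8480309070

138 = 2 · 3 · 23; 5547 = 3 · 43²; 4335 = 3 · 5 · 17²; 1587 = 3 · 23²
lcm takes max exponent of each prime: 2 · 3 · 5 · 17² · 23² · 43² = 8480309070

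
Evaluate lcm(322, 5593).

257278

322 = 2 · 7 · 23; 5593 = 7 · 17 · 47
max exponents: 2 · 7 · 17 · 23 · 47 = 257278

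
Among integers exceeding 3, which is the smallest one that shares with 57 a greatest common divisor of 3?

57 = 3·19. Any t with gcd(t, 57) = 3 is a multiple of 3, say 3s, with s coprime to 19.
Need s > 3/3, so s ≥ 2. First s ≥ 2 with gcd(s, 19) = 1 is s = 2. Thus t = 3·2 = 6.

6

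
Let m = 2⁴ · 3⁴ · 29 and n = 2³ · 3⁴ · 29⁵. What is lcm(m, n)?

max exponent per prime: 2⁴ · 3⁴ · 29⁵ = 26582449104

26582449104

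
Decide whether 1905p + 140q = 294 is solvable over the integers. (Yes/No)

By Bézout, 1905p + 140q = 294 has integer solutions iff gcd(1905, 140) | 294.
Euclid: 1905 = 13·140 + 85; 140 = 1·85 + 55; 85 = 1·55 + 30; 55 = 1·30 + 25; 30 = 1·25 + 5; 25 = 5·5 + 0. gcd = 5; 294 mod 5 = 4. No.

No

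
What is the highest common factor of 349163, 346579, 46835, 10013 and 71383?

323

gcd(349163, 346579): 349163 = 1·346579 + 2584; 346579 = 134·2584 + 323; 2584 = 8·323 + 0 → 323
gcd(323, 46835): 46835 = 145·323 + 0 → 323
gcd(323, 10013): 10013 = 31·323 + 0 → 323
gcd(323, 71383): 71383 = 221·323 + 0 → 323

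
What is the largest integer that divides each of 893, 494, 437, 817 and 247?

893 = 19 · 47; 494 = 2 · 13 · 19; 437 = 19 · 23; 817 = 19 · 43; 247 = 13 · 19
gcd takes min exponent of each prime: 19 = 19

19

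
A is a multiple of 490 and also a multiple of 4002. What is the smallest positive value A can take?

980490

gcd first: 4002 = 8·490 + 82; 490 = 5·82 + 80; 82 = 1·80 + 2; 80 = 40·2 + 0 → gcd = 2
lcm = 490·4002/gcd = 1960980/2 = 980490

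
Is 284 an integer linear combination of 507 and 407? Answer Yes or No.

Yes

gcd(507, 407): 507 = 1·407 + 100; 407 = 4·100 + 7; 100 = 14·7 + 2; 7 = 3·2 + 1; 2 = 2·1 + 0 → 1
1 divides 284, so a solution exists.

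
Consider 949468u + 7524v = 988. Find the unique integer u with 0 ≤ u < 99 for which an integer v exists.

Reduce mod 7524: 949468u ≡ 988 (mod 7524). With g = gcd(949468, 7524) = 76 dividing 988, divide through: 12493u ≡ 13 (mod 99).
Since gcd(12493, 99) = 1, u ≡ 13·(12493)⁻¹ ≡ 58 (mod 99). Smallest non-negative: 58.

58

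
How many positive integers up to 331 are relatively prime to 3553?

3553 = 11·17·19. Inclusion–exclusion on these primes:
331 − ⌊331/11⌋ − ⌊331/17⌋ − ⌊331/19⌋ + ⌊331/187⌋ + ⌊331/209⌋ + ⌊331/323⌋ − ⌊331/3553⌋ = 268

268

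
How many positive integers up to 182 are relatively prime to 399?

99

399 = 3·7·19. Inclusion–exclusion on these primes:
182 − ⌊182/3⌋ − ⌊182/7⌋ − ⌊182/19⌋ + ⌊182/21⌋ + ⌊182/57⌋ + ⌊182/133⌋ − ⌊182/399⌋ = 99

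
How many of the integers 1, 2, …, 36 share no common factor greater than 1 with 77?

28

77 = 7·11. Inclusion–exclusion on these primes:
36 − ⌊36/7⌋ − ⌊36/11⌋ + ⌊36/77⌋ = 28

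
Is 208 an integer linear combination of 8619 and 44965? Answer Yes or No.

No

By Bézout, 8619s + 44965t = 208 has integer solutions iff gcd(8619, 44965) | 208.
Euclid: 44965 = 5·8619 + 1870; 8619 = 4·1870 + 1139; 1870 = 1·1139 + 731; 1139 = 1·731 + 408; 731 = 1·408 + 323; 408 = 1·323 + 85; 323 = 3·85 + 68; 85 = 1·68 + 17; 68 = 4·17 + 0. gcd = 17; 208 mod 17 = 4. No.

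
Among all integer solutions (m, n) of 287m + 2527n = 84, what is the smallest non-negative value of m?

Euclid: 2527 = 8·287 + 231; 287 = 1·231 + 56; 231 = 4·56 + 7; 56 = 8·7 + 0 → gcd = 7; 84 = 7·12.
Back-substitution yields 287·(-44) + 2527·(5) = 7, so one solution is m = -44·12 = -528, n = 5·12 = 60.
Solutions in m differ by 2527/7 = 361; the one in [0, 361) is -528 mod 361 = 194.

194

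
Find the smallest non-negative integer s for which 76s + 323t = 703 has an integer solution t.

Euclid: 323 = 4·76 + 19; 76 = 4·19 + 0 → gcd = 19; 703 = 19·37.
Back-substitution yields 76·(-4) + 323·(1) = 19, so one solution is s = -4·37 = -148, t = 1·37 = 37.
Solutions in s differ by 323/19 = 17; the one in [0, 17) is -148 mod 17 = 5.

5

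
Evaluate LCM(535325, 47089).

gcd first: 535325 = 11·47089 + 17346; 47089 = 2·17346 + 12397; 17346 = 1·12397 + 4949; 12397 = 2·4949 + 2499; 4949 = 1·2499 + 2450; 2499 = 1·2450 + 49; 2450 = 50·49 + 0 → gcd = 49
lcm = 535325·47089/gcd = 25207918925/49 = 514447325

514447325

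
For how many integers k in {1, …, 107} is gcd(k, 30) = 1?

29

30 = 2·3·5. Inclusion–exclusion on these primes:
107 − ⌊107/2⌋ − ⌊107/3⌋ − ⌊107/5⌋ + ⌊107/6⌋ + ⌊107/10⌋ + ⌊107/15⌋ − ⌊107/30⌋ = 29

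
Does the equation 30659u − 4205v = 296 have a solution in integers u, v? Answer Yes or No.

By Bézout, 30659u − 4205v = 296 has integer solutions iff gcd(30659, 4205) | 296.
Euclid: 30659 = 7·4205 + 1224; 4205 = 3·1224 + 533; 1224 = 2·533 + 158; 533 = 3·158 + 59; 158 = 2·59 + 40; 59 = 1·40 + 19; 40 = 2·19 + 2; 19 = 9·2 + 1; 2 = 2·1 + 0. gcd = 1; 296 mod 1 = 0. Yes.

Yes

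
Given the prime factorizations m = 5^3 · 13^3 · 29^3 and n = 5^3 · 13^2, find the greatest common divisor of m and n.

min exponent per shared prime: 5^3 · 13^2 = 21125

21125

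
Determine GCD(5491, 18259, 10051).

5491 = 17² · 19; 18259 = 19 · 31²; 10051 = 19 · 23²
gcd takes min exponent of each prime: 19 = 19

19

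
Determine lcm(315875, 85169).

gcd first: 315875 = 3·85169 + 60368; 85169 = 1·60368 + 24801; 60368 = 2·24801 + 10766; 24801 = 2·10766 + 3269; 10766 = 3·3269 + 959; 3269 = 3·959 + 392; 959 = 2·392 + 175; 392 = 2·175 + 42; 175 = 4·42 + 7; 42 = 6·7 + 0 → gcd = 7
lcm = 315875·85169/gcd = 26902757875/7 = 3843251125

3843251125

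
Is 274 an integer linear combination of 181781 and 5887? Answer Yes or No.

Yes

By Bézout, 181781x − 5887y = 274 has integer solutions iff gcd(181781, 5887) | 274.
Euclid: 181781 = 30·5887 + 5171; 5887 = 1·5171 + 716; 5171 = 7·716 + 159; 716 = 4·159 + 80; 159 = 1·80 + 79; 80 = 1·79 + 1; 79 = 79·1 + 0. gcd = 1; 274 mod 1 = 0. Yes.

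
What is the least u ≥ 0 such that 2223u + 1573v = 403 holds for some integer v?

95

Euclid: 2223 = 1·1573 + 650; 1573 = 2·650 + 273; 650 = 2·273 + 104; 273 = 2·104 + 65; 104 = 1·65 + 39; 65 = 1·39 + 26; 39 = 1·26 + 13; 26 = 2·13 + 0 → gcd = 13; 403 = 13·31.
Back-substitution yields 2223·(46) + 1573·(-65) = 13, so one solution is u = 46·31 = 1426, v = -65·31 = -2015.
Solutions in u differ by 1573/13 = 121; the one in [0, 121) is 1426 mod 121 = 95.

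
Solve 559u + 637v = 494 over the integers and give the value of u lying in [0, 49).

10

gcd(559, 637) = 13 (Euclid: 637 = 1·559 + 78; 559 = 7·78 + 13; 78 = 6·13 + 0), and 13 | 494.
Extended Euclid: 559·(8) + 637·(-7) = 13. Scale by 38: u₀ = 304.
General solution u = u₀ + 49t; reducing mod 49 gives u = 10 (and v = -8).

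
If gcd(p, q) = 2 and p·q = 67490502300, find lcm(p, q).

For any two positive integers, gcd × lcm equals their product. Hence lcm = 67490502300 / 2 = 33745251150.

33745251150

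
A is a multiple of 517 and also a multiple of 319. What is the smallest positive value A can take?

14993

gcd first: 517 = 1·319 + 198; 319 = 1·198 + 121; 198 = 1·121 + 77; 121 = 1·77 + 44; 77 = 1·44 + 33; 44 = 1·33 + 11; 33 = 3·11 + 0 → gcd = 11
lcm = 517·319/gcd = 164923/11 = 14993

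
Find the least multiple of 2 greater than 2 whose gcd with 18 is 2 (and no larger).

Multiples of 2 above 2: 2·2, 2·3, … . Need the cofactor coprime to 18/2 = 9.
Checking s = 2, 3, … the first with gcd(s, 9) = 1 is s = 2, giving 4.

4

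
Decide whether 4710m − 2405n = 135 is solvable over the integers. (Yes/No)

By Bézout, 4710m − 2405n = 135 has integer solutions iff gcd(4710, 2405) | 135.
Euclid: 4710 = 1·2405 + 2305; 2405 = 1·2305 + 100; 2305 = 23·100 + 5; 100 = 20·5 + 0. gcd = 5; 135 mod 5 = 0. Yes.

Yes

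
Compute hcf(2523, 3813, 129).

2523 = 3 · 29²; 3813 = 3 · 31 · 41; 129 = 3 · 43
gcd takes min exponent of each prime: 3 = 3

3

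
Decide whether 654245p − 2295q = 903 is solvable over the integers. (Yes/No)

gcd(654245, 2295): 654245 = 285·2295 + 170; 2295 = 13·170 + 85; 170 = 2·85 + 0 → 85
85 does not divide 903, so a solution does not exist.

No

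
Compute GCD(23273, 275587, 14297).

gcd(23273, 275587): 275587 = 11·23273 + 19584; 23273 = 1·19584 + 3689; 19584 = 5·3689 + 1139; 3689 = 3·1139 + 272; 1139 = 4·272 + 51; 272 = 5·51 + 17; 51 = 3·17 + 0 → 17
gcd(17, 14297): 14297 = 841·17 + 0 → 17

17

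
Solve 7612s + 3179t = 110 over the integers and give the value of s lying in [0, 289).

66

gcd(7612, 3179) = 11 (Euclid: 7612 = 2·3179 + 1254; 3179 = 2·1254 + 671; 1254 = 1·671 + 583; 671 = 1·583 + 88; 583 = 6·88 + 55; 88 = 1·55 + 33; 55 = 1·33 + 22; 33 = 1·22 + 11; 22 = 2·11 + 0), and 11 | 110.
Extended Euclid: 7612·(-109) + 3179·(261) = 11. Scale by 10: s₀ = -1090.
General solution s = s₀ + 289k; reducing mod 289 gives s = 66 (and t = -158).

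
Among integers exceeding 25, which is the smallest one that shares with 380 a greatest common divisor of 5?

35

Multiples of 5 above 25: 5·6, 5·7, … . Need the cofactor coprime to 380/5 = 76.
Checking s = 6, 7, … the first with gcd(s, 76) = 1 is s = 7, giving 35.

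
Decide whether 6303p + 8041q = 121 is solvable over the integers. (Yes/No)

gcd(6303, 8041): 8041 = 1·6303 + 1738; 6303 = 3·1738 + 1089; 1738 = 1·1089 + 649; 1089 = 1·649 + 440; 649 = 1·440 + 209; 440 = 2·209 + 22; 209 = 9·22 + 11; 22 = 2·11 + 0 → 11
11 divides 121, so a solution exists.

Yes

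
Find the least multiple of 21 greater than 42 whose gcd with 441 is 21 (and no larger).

84

441 = 21·21. Any a with gcd(a, 441) = 21 is a multiple of 21, say 21s, with s coprime to 21.
Need s > 42/21, so s ≥ 3. First s ≥ 3 with gcd(s, 21) = 1 is s = 4. Thus a = 21·4 = 84.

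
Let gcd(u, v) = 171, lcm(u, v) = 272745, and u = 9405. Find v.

Using uv = gcd(u,v)·lcm(u,v) = 171·272745 = 46639395, we get v = 46639395/9405 = 4959.

4959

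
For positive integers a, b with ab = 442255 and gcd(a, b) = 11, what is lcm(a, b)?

40205

gcd·lcm = product, so lcm = 442255/11 = 40205.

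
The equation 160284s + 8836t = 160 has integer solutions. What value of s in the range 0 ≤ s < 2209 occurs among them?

186

Euclid: 160284 = 18·8836 + 1236; 8836 = 7·1236 + 184; 1236 = 6·184 + 132; 184 = 1·132 + 52; 132 = 2·52 + 28; 52 = 1·28 + 24; 28 = 1·24 + 4; 24 = 6·4 + 0 → gcd = 4; 160 = 4·40.
Back-substitution yields 160284·(336) + 8836·(-6095) = 4, so one solution is s = 336·40 = 13440, t = -6095·40 = -243800.
Solutions in s differ by 8836/4 = 2209; the one in [0, 2209) is 13440 mod 2209 = 186.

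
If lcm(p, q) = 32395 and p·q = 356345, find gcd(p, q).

gcd·lcm = product, so gcd = 356345/32395 = 11.

11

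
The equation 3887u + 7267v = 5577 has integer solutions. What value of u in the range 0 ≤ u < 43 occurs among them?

22

Reduce mod 7267: 3887u ≡ 5577 (mod 7267). With g = gcd(3887, 7267) = 169 dividing 5577, divide through: 23u ≡ 33 (mod 43).
Since gcd(23, 43) = 1, u ≡ 33·(23)⁻¹ ≡ 22 (mod 43). Smallest non-negative: 22.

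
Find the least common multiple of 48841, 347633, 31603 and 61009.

48841 = 13² · 17²; 347633 = 11² · 13² · 17; 31603 = 11 · 13² · 17; 61009 = 13² · 19²
lcm takes max exponent of each prime: 11² · 13² · 17² · 19² = 2133423721

2133423721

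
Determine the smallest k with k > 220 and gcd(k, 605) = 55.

gcd(k, 605) = 55 forces 55 | k; write k = 55s. Then gcd(55s, 55·11) = 55·gcd(s, 11), so need gcd(s, 11) = 1.
55s > 220 gives s ≥ 5. The least s ≥ 5 coprime to 11 is 5, so k = 55·5 = 275.

275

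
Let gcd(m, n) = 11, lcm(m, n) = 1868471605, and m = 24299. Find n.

845845

m·n = gcd·lcm = 11·1868471605 = 20553187655, so n = 20553187655/24299 = 845845.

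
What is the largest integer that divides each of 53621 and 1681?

1

53621 = 29 · 43²
1681 = 41²
Common: 1 = 1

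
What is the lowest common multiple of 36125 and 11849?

36125 = 5³ · 17²; 11849 = 17² · 41
max exponents: 5³ · 17² · 41 = 1481125

1481125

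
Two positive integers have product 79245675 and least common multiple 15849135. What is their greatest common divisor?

5

gcd·lcm = product, so gcd = 79245675/15849135 = 5.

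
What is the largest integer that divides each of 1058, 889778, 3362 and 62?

gcd(1058, 889778): 889778 = 841·1058 + 0 → 1058
gcd(1058, 3362): 3362 = 3·1058 + 188; 1058 = 5·188 + 118; 188 = 1·118 + 70; 118 = 1·70 + 48; 70 = 1·48 + 22; 48 = 2·22 + 4; 22 = 5·4 + 2; 4 = 2·2 + 0 → 2
gcd(2, 62): 62 = 31·2 + 0 → 2

2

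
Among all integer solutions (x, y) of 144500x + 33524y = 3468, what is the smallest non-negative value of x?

gcd(144500, 33524) = 1156 (Euclid: 144500 = 4·33524 + 10404; 33524 = 3·10404 + 2312; 10404 = 4·2312 + 1156; 2312 = 2·1156 + 0), and 1156 | 3468.
Extended Euclid: 144500·(13) + 33524·(-56) = 1156. Scale by 3: x₀ = 39.
General solution x = x₀ + 29t; reducing mod 29 gives x = 10 (and y = -43).

10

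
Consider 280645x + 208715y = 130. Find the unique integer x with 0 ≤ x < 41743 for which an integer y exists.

37141

Reduce mod 208715: 280645x ≡ 130 (mod 208715). With g = gcd(280645, 208715) = 5 dividing 130, divide through: 56129x ≡ 26 (mod 41743).
Since gcd(56129, 41743) = 1, x ≡ 26·(56129)⁻¹ ≡ 37141 (mod 41743). Smallest non-negative: 37141.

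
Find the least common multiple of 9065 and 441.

9065 = 5 · 7² · 37; 441 = 3² · 7²
max exponents: 3² · 5 · 7² · 37 = 81585

81585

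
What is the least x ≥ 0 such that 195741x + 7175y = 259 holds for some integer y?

324

gcd(195741, 7175) = 7 (Euclid: 195741 = 27·7175 + 2016; 7175 = 3·2016 + 1127; 2016 = 1·1127 + 889; 1127 = 1·889 + 238; 889 = 3·238 + 175; 238 = 1·175 + 63; 175 = 2·63 + 49; 63 = 1·49 + 14; 49 = 3·14 + 7; 14 = 2·7 + 0), and 7 | 259.
Extended Euclid: 195741·(452) + 7175·(-12331) = 7. Scale by 37: x₀ = 16724.
General solution x = x₀ + 1025t; reducing mod 1025 gives x = 324 (and y = -8839).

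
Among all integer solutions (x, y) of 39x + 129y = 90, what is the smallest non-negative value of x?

Reduce mod 129: 39x ≡ 90 (mod 129). With g = gcd(39, 129) = 3 dividing 90, divide through: 13x ≡ 30 (mod 43).
Since gcd(13, 43) = 1, x ≡ 30·(13)⁻¹ ≡ 42 (mod 43). Smallest non-negative: 42.

42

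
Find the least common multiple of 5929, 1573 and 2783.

5929 = 7² · 11²; 1573 = 11² · 13; 2783 = 11² · 23
lcm takes max exponent of each prime: 7² · 11² · 13 · 23 = 1772771

1772771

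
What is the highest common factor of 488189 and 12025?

488189 = 13 · 17 · 47²
12025 = 5² · 13 · 37
Common: 13 = 13

13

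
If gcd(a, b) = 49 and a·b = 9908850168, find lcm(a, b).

gcd·lcm = product, so lcm = 9908850168/49 = 202221432.

202221432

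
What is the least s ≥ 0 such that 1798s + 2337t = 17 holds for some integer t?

1808

Reduce mod 2337: 1798s ≡ 17 (mod 2337). With g = gcd(1798, 2337) = 1 dividing 17, divide through: 1798s ≡ 17 (mod 2337).
Since gcd(1798, 2337) = 1, s ≡ 17·(1798)⁻¹ ≡ 1808 (mod 2337). Smallest non-negative: 1808.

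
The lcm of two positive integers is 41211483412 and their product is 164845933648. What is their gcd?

4

From gcd × lcm = uv: gcd = 164845933648 / 41211483412 = 4.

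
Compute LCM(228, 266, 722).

30324

228 = 2² · 3 · 19; 266 = 2 · 7 · 19; 722 = 2 · 19²
lcm takes max exponent of each prime: 2² · 3 · 7 · 19² = 30324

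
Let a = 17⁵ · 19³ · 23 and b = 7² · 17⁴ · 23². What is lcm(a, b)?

252439413104123

max exponent per prime: 7² · 17⁵ · 19³ · 23² = 252439413104123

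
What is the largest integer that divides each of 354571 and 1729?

354571 = 7 · 37³
1729 = 7 · 13 · 19
Common: 7 = 7

7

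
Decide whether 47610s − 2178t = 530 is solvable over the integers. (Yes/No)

No

By Bézout, 47610s − 2178t = 530 has integer solutions iff gcd(47610, 2178) | 530.
Euclid: 47610 = 21·2178 + 1872; 2178 = 1·1872 + 306; 1872 = 6·306 + 36; 306 = 8·36 + 18; 36 = 2·18 + 0. gcd = 18; 530 mod 18 = 8. No.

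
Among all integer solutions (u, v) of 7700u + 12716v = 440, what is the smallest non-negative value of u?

gcd(7700, 12716) = 44 (Euclid: 12716 = 1·7700 + 5016; 7700 = 1·5016 + 2684; 5016 = 1·2684 + 2332; 2684 = 1·2332 + 352; 2332 = 6·352 + 220; 352 = 1·220 + 132; 220 = 1·132 + 88; 132 = 1·88 + 44; 88 = 2·44 + 0), and 44 | 440.
Extended Euclid: 7700·(109) + 12716·(-66) = 44. Scale by 10: u₀ = 1090.
General solution u = u₀ + 289t; reducing mod 289 gives u = 223 (and v = -135).

223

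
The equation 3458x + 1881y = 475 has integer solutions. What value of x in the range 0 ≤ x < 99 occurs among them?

Reduce mod 1881: 3458x ≡ 475 (mod 1881). With g = gcd(3458, 1881) = 19 dividing 475, divide through: 182x ≡ 25 (mod 99).
Since gcd(182, 99) = 1, x ≡ 25·(182)⁻¹ ≡ 17 (mod 99). Smallest non-negative: 17.

17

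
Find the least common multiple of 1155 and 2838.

1155 = 3 · 5 · 7 · 11; 2838 = 2 · 3 · 11 · 43
max exponents: 2 · 3 · 5 · 7 · 11 · 43 = 99330

99330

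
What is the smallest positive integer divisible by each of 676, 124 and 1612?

lcm(676, 124) = 676·124/gcd = 83824/4 = 20956
lcm(20956, 1612) = 20956·1612/gcd = 33781072/1612 = 20956

20956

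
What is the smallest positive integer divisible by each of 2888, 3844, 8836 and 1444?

2888 = 2³ · 19²; 3844 = 2² · 31²; 8836 = 2² · 47²; 1444 = 2² · 19²
lcm takes max exponent of each prime: 2³ · 19² · 31² · 47² = 6130787912

6130787912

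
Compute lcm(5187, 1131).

gcd first: 5187 = 4·1131 + 663; 1131 = 1·663 + 468; 663 = 1·468 + 195; 468 = 2·195 + 78; 195 = 2·78 + 39; 78 = 2·39 + 0 → gcd = 39
lcm = 5187·1131/gcd = 5866497/39 = 150423

150423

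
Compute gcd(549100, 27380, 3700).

549100 = 2² · 5² · 17² · 19; 27380 = 2² · 5 · 37²; 3700 = 2² · 5² · 37
gcd takes min exponent of each prime: 2² · 5 = 20

20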